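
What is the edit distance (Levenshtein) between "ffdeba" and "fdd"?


Computing edit distance: "ffdeba" -> "fdd"
DP table:
           f    d    d
      0    1    2    3
  f   1    0    1    2
  f   2    1    1    2
  d   3    2    1    1
  e   4    3    2    2
  b   5    4    3    3
  a   6    5    4    4
Edit distance = dp[6][3] = 4

4


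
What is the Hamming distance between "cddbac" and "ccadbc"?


Comparing "cddbac" and "ccadbc" position by position:
  Position 0: 'c' vs 'c' => same
  Position 1: 'd' vs 'c' => differ
  Position 2: 'd' vs 'a' => differ
  Position 3: 'b' vs 'd' => differ
  Position 4: 'a' vs 'b' => differ
  Position 5: 'c' vs 'c' => same
Total differences (Hamming distance): 4

4


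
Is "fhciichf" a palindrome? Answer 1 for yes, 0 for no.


Input: fhciichf
Reversed: fhciichf
  Compare pos 0 ('f') with pos 7 ('f'): match
  Compare pos 1 ('h') with pos 6 ('h'): match
  Compare pos 2 ('c') with pos 5 ('c'): match
  Compare pos 3 ('i') with pos 4 ('i'): match
Result: palindrome

1


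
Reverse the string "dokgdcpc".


Input: dokgdcpc
Reading characters right to left:
  Position 7: 'c'
  Position 6: 'p'
  Position 5: 'c'
  Position 4: 'd'
  Position 3: 'g'
  Position 2: 'k'
  Position 1: 'o'
  Position 0: 'd'
Reversed: cpcdgkod

cpcdgkod


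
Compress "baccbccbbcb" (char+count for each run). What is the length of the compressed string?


Input: baccbccbbcb
Runs:
  'b' x 1 => "b1"
  'a' x 1 => "a1"
  'c' x 2 => "c2"
  'b' x 1 => "b1"
  'c' x 2 => "c2"
  'b' x 2 => "b2"
  'c' x 1 => "c1"
  'b' x 1 => "b1"
Compressed: "b1a1c2b1c2b2c1b1"
Compressed length: 16

16


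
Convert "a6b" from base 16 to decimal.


Input: "a6b" in base 16
Positional expansion:
  Digit 'a' (value 10) x 16^2 = 2560
  Digit '6' (value 6) x 16^1 = 96
  Digit 'b' (value 11) x 16^0 = 11
Sum = 2667

2667


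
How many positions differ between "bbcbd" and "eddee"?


Comparing "bbcbd" and "eddee" position by position:
  Position 0: 'b' vs 'e' => DIFFER
  Position 1: 'b' vs 'd' => DIFFER
  Position 2: 'c' vs 'd' => DIFFER
  Position 3: 'b' vs 'e' => DIFFER
  Position 4: 'd' vs 'e' => DIFFER
Positions that differ: 5

5


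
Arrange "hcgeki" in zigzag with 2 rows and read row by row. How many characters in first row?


Zigzag "hcgeki" into 2 rows:
Placing characters:
  'h' => row 0
  'c' => row 1
  'g' => row 0
  'e' => row 1
  'k' => row 0
  'i' => row 1
Rows:
  Row 0: "hgk"
  Row 1: "cei"
First row length: 3

3


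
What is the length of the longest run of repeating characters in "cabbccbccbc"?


Input: "cabbccbccbc"
Scanning for longest run:
  Position 1 ('a'): new char, reset run to 1
  Position 2 ('b'): new char, reset run to 1
  Position 3 ('b'): continues run of 'b', length=2
  Position 4 ('c'): new char, reset run to 1
  Position 5 ('c'): continues run of 'c', length=2
  Position 6 ('b'): new char, reset run to 1
  Position 7 ('c'): new char, reset run to 1
  Position 8 ('c'): continues run of 'c', length=2
  Position 9 ('b'): new char, reset run to 1
  Position 10 ('c'): new char, reset run to 1
Longest run: 'b' with length 2

2


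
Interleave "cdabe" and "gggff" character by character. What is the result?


Interleaving "cdabe" and "gggff":
  Position 0: 'c' from first, 'g' from second => "cg"
  Position 1: 'd' from first, 'g' from second => "dg"
  Position 2: 'a' from first, 'g' from second => "ag"
  Position 3: 'b' from first, 'f' from second => "bf"
  Position 4: 'e' from first, 'f' from second => "ef"
Result: cgdgagbfef

cgdgagbfef


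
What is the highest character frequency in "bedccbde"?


Input: bedccbde
Character counts:
  'b': 2
  'c': 2
  'd': 2
  'e': 2
Maximum frequency: 2

2


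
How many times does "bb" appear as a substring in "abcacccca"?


Searching for "bb" in "abcacccca"
Scanning each position:
  Position 0: "ab" => no
  Position 1: "bc" => no
  Position 2: "ca" => no
  Position 3: "ac" => no
  Position 4: "cc" => no
  Position 5: "cc" => no
  Position 6: "cc" => no
  Position 7: "ca" => no
Total occurrences: 0

0


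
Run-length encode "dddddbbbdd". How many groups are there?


Input: dddddbbbdd
Scanning for consecutive runs:
  Group 1: 'd' x 5 (positions 0-4)
  Group 2: 'b' x 3 (positions 5-7)
  Group 3: 'd' x 2 (positions 8-9)
Total groups: 3

3


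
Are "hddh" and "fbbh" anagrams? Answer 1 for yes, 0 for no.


Strings: "hddh", "fbbh"
Sorted first:  ddhh
Sorted second: bbfh
Differ at position 0: 'd' vs 'b' => not anagrams

0


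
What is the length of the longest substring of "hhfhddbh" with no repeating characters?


Input: "hhfhddbh"
Sliding window (track last position of each char):
  Position 0 ('h'): window [0,0] length 1 -- new best
  Position 1 ('h'): repeat (last at 0), move window start to 1
  Position 1 ('h'): window [1,1] length 1
  Position 2 ('f'): window [1,2] length 2 -- new best
  Position 3 ('h'): repeat (last at 1), move window start to 2
  Position 3 ('h'): window [2,3] length 2
  Position 4 ('d'): window [2,4] length 3 -- new best
  Position 5 ('d'): repeat (last at 4), move window start to 5
  Position 5 ('d'): window [5,5] length 1
  Position 6 ('b'): window [5,6] length 2
  Position 7 ('h'): window [5,7] length 3
Longest substring with no repeats: "fhd" with length 3

3


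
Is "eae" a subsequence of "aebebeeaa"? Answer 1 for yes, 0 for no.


Check if "eae" is a subsequence of "aebebeeaa"
Greedy scan:
  Position 0 ('a'): no match needed
  Position 1 ('e'): matches sub[0] = 'e'
  Position 2 ('b'): no match needed
  Position 3 ('e'): no match needed
  Position 4 ('b'): no match needed
  Position 5 ('e'): no match needed
  Position 6 ('e'): no match needed
  Position 7 ('a'): matches sub[1] = 'a'
  Position 8 ('a'): no match needed
Only matched 2/3 characters => not a subsequence

0


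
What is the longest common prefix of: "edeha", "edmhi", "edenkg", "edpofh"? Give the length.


Words: edeha, edmhi, edenkg, edpofh
  Position 0: all 'e' => match
  Position 1: all 'd' => match
  Position 2: ('e', 'm', 'e', 'p') => mismatch, stop
LCP = "ed" (length 2)

2


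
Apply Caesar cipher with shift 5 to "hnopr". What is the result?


Caesar cipher: shift "hnopr" by 5
  'h' (pos 7) + 5 = pos 12 = 'm'
  'n' (pos 13) + 5 = pos 18 = 's'
  'o' (pos 14) + 5 = pos 19 = 't'
  'p' (pos 15) + 5 = pos 20 = 'u'
  'r' (pos 17) + 5 = pos 22 = 'w'
Result: mstuw

mstuw


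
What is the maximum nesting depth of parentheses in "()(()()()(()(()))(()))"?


Input: "()(()()()(()(()))(()))"
Tracking depth:
  Position 0 '(': depth becomes 1
  Position 1 ')': depth becomes 0
  Position 2 '(': depth becomes 1
  Position 3 '(': depth becomes 2
  Position 4 ')': depth becomes 1
  Position 5 '(': depth becomes 2
  Position 6 ')': depth becomes 1
  Position 7 '(': depth becomes 2
  Position 8 ')': depth becomes 1
  Position 9 '(': depth becomes 2
  Position 10 '(': depth becomes 3
  Position 11 ')': depth becomes 2
  Position 12 '(': depth becomes 3
  Position 13 '(': depth becomes 4
  Position 14 ')': depth becomes 3
  Position 15 ')': depth becomes 2
  Position 16 ')': depth becomes 1
  Position 17 '(': depth becomes 2
  Position 18 '(': depth becomes 3
  Position 19 ')': depth becomes 2
  Position 20 ')': depth becomes 1
  Position 21 ')': depth becomes 0
Maximum depth reached: 4

4


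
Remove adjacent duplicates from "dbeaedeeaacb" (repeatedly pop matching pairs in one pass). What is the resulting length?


Input: dbeaedeeaacb
Stack-based adjacent duplicate removal:
  Read 'd': push. Stack: d
  Read 'b': push. Stack: db
  Read 'e': push. Stack: dbe
  Read 'a': push. Stack: dbea
  Read 'e': push. Stack: dbeae
  Read 'd': push. Stack: dbeaed
  Read 'e': push. Stack: dbeaede
  Read 'e': matches stack top 'e' => pop. Stack: dbeaed
  Read 'a': push. Stack: dbeaeda
  Read 'a': matches stack top 'a' => pop. Stack: dbeaed
  Read 'c': push. Stack: dbeaedc
  Read 'b': push. Stack: dbeaedcb
Final stack: "dbeaedcb" (length 8)

8


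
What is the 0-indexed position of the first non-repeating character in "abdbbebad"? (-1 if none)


Input: abdbbebad
Character frequencies:
  'a': 2
  'b': 4
  'd': 2
  'e': 1
Scanning left to right for freq == 1:
  Position 0 ('a'): freq=2, skip
  Position 1 ('b'): freq=4, skip
  Position 2 ('d'): freq=2, skip
  Position 3 ('b'): freq=4, skip
  Position 4 ('b'): freq=4, skip
  Position 5 ('e'): unique! => answer = 5

5


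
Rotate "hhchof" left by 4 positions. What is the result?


Input: "hhchof", rotate left by 4
First 4 characters: "hhch"
Remaining characters: "of"
Concatenate remaining + first: "of" + "hhch" = "ofhhch"

ofhhch


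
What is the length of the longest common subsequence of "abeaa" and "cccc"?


LCS of "abeaa" and "cccc"
DP table:
           c    c    c    c
      0    0    0    0    0
  a   0    0    0    0    0
  b   0    0    0    0    0
  e   0    0    0    0    0
  a   0    0    0    0    0
  a   0    0    0    0    0
LCS length = dp[5][4] = 0

0


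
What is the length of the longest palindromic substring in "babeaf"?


Input: "babeaf"
Checking substrings for palindromes:
  [0:3] "bab" (len 3) => palindrome
Longest palindromic substring: "bab" with length 3

3


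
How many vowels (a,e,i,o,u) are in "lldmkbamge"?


Input: lldmkbamge
Checking each character:
  'l' at position 0: consonant
  'l' at position 1: consonant
  'd' at position 2: consonant
  'm' at position 3: consonant
  'k' at position 4: consonant
  'b' at position 5: consonant
  'a' at position 6: vowel (running total: 1)
  'm' at position 7: consonant
  'g' at position 8: consonant
  'e' at position 9: vowel (running total: 2)
Total vowels: 2

2


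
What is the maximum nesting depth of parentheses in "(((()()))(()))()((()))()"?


Input: "(((()()))(()))()((()))()"
Tracking depth:
  Position 0 '(': depth becomes 1
  Position 1 '(': depth becomes 2
  Position 2 '(': depth becomes 3
  Position 3 '(': depth becomes 4
  Position 4 ')': depth becomes 3
  Position 5 '(': depth becomes 4
  Position 6 ')': depth becomes 3
  Position 7 ')': depth becomes 2
  Position 8 ')': depth becomes 1
  Position 9 '(': depth becomes 2
  Position 10 '(': depth becomes 3
  Position 11 ')': depth becomes 2
  Position 12 ')': depth becomes 1
  Position 13 ')': depth becomes 0
  Position 14 '(': depth becomes 1
  Position 15 ')': depth becomes 0
  Position 16 '(': depth becomes 1
  Position 17 '(': depth becomes 2
  Position 18 '(': depth becomes 3
  Position 19 ')': depth becomes 2
  Position 20 ')': depth becomes 1
  Position 21 ')': depth becomes 0
  Position 22 '(': depth becomes 1
  Position 23 ')': depth becomes 0
Maximum depth reached: 4

4


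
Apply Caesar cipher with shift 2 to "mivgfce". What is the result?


Caesar cipher: shift "mivgfce" by 2
  'm' (pos 12) + 2 = pos 14 = 'o'
  'i' (pos 8) + 2 = pos 10 = 'k'
  'v' (pos 21) + 2 = pos 23 = 'x'
  'g' (pos 6) + 2 = pos 8 = 'i'
  'f' (pos 5) + 2 = pos 7 = 'h'
  'c' (pos 2) + 2 = pos 4 = 'e'
  'e' (pos 4) + 2 = pos 6 = 'g'
Result: okxiheg

okxiheg


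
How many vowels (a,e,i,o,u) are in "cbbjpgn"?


Input: cbbjpgn
Checking each character:
  'c' at position 0: consonant
  'b' at position 1: consonant
  'b' at position 2: consonant
  'j' at position 3: consonant
  'p' at position 4: consonant
  'g' at position 5: consonant
  'n' at position 6: consonant
Total vowels: 0

0


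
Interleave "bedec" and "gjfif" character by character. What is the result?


Interleaving "bedec" and "gjfif":
  Position 0: 'b' from first, 'g' from second => "bg"
  Position 1: 'e' from first, 'j' from second => "ej"
  Position 2: 'd' from first, 'f' from second => "df"
  Position 3: 'e' from first, 'i' from second => "ei"
  Position 4: 'c' from first, 'f' from second => "cf"
Result: bgejdfeicf

bgejdfeicf


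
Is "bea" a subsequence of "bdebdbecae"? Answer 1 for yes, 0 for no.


Check if "bea" is a subsequence of "bdebdbecae"
Greedy scan:
  Position 0 ('b'): matches sub[0] = 'b'
  Position 1 ('d'): no match needed
  Position 2 ('e'): matches sub[1] = 'e'
  Position 3 ('b'): no match needed
  Position 4 ('d'): no match needed
  Position 5 ('b'): no match needed
  Position 6 ('e'): no match needed
  Position 7 ('c'): no match needed
  Position 8 ('a'): matches sub[2] = 'a'
  Position 9 ('e'): no match needed
All 3 characters matched => is a subsequence

1


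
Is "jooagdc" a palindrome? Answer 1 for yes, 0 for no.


Input: jooagdc
Reversed: cdgaooj
  Compare pos 0 ('j') with pos 6 ('c'): MISMATCH
  Compare pos 1 ('o') with pos 5 ('d'): MISMATCH
  Compare pos 2 ('o') with pos 4 ('g'): MISMATCH
Result: not a palindrome

0


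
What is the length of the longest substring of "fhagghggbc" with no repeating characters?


Input: "fhagghggbc"
Sliding window (track last position of each char):
  Position 0 ('f'): window [0,0] length 1 -- new best
  Position 1 ('h'): window [0,1] length 2 -- new best
  Position 2 ('a'): window [0,2] length 3 -- new best
  Position 3 ('g'): window [0,3] length 4 -- new best
  Position 4 ('g'): repeat (last at 3), move window start to 4
  Position 4 ('g'): window [4,4] length 1
  Position 5 ('h'): window [4,5] length 2
  Position 6 ('g'): repeat (last at 4), move window start to 5
  Position 6 ('g'): window [5,6] length 2
  Position 7 ('g'): repeat (last at 6), move window start to 7
  Position 7 ('g'): window [7,7] length 1
  Position 8 ('b'): window [7,8] length 2
  Position 9 ('c'): window [7,9] length 3
Longest substring with no repeats: "fhag" with length 4

4


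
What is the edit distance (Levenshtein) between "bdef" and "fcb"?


Computing edit distance: "bdef" -> "fcb"
DP table:
           f    c    b
      0    1    2    3
  b   1    1    2    2
  d   2    2    2    3
  e   3    3    3    3
  f   4    3    4    4
Edit distance = dp[4][3] = 4

4


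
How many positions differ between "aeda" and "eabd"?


Comparing "aeda" and "eabd" position by position:
  Position 0: 'a' vs 'e' => DIFFER
  Position 1: 'e' vs 'a' => DIFFER
  Position 2: 'd' vs 'b' => DIFFER
  Position 3: 'a' vs 'd' => DIFFER
Positions that differ: 4

4


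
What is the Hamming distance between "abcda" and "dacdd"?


Comparing "abcda" and "dacdd" position by position:
  Position 0: 'a' vs 'd' => differ
  Position 1: 'b' vs 'a' => differ
  Position 2: 'c' vs 'c' => same
  Position 3: 'd' vs 'd' => same
  Position 4: 'a' vs 'd' => differ
Total differences (Hamming distance): 3

3


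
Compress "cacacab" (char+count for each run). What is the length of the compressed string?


Input: cacacab
Runs:
  'c' x 1 => "c1"
  'a' x 1 => "a1"
  'c' x 1 => "c1"
  'a' x 1 => "a1"
  'c' x 1 => "c1"
  'a' x 1 => "a1"
  'b' x 1 => "b1"
Compressed: "c1a1c1a1c1a1b1"
Compressed length: 14

14


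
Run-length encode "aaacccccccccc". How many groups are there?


Input: aaacccccccccc
Scanning for consecutive runs:
  Group 1: 'a' x 3 (positions 0-2)
  Group 2: 'c' x 10 (positions 3-12)
Total groups: 2

2


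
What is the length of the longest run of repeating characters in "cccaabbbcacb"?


Input: "cccaabbbcacb"
Scanning for longest run:
  Position 1 ('c'): continues run of 'c', length=2
  Position 2 ('c'): continues run of 'c', length=3
  Position 3 ('a'): new char, reset run to 1
  Position 4 ('a'): continues run of 'a', length=2
  Position 5 ('b'): new char, reset run to 1
  Position 6 ('b'): continues run of 'b', length=2
  Position 7 ('b'): continues run of 'b', length=3
  Position 8 ('c'): new char, reset run to 1
  Position 9 ('a'): new char, reset run to 1
  Position 10 ('c'): new char, reset run to 1
  Position 11 ('b'): new char, reset run to 1
Longest run: 'c' with length 3

3


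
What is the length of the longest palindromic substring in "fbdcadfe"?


Input: "fbdcadfe"
Checking substrings for palindromes:
  No multi-char palindromic substrings found
Longest palindromic substring: "f" with length 1

1


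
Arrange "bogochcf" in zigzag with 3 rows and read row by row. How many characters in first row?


Zigzag "bogochcf" into 3 rows:
Placing characters:
  'b' => row 0
  'o' => row 1
  'g' => row 2
  'o' => row 1
  'c' => row 0
  'h' => row 1
  'c' => row 2
  'f' => row 1
Rows:
  Row 0: "bc"
  Row 1: "oohf"
  Row 2: "gc"
First row length: 2

2


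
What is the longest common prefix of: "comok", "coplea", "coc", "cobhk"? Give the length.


Words: comok, coplea, coc, cobhk
  Position 0: all 'c' => match
  Position 1: all 'o' => match
  Position 2: ('m', 'p', 'c', 'b') => mismatch, stop
LCP = "co" (length 2)

2


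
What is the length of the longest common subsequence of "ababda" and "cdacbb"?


LCS of "ababda" and "cdacbb"
DP table:
           c    d    a    c    b    b
      0    0    0    0    0    0    0
  a   0    0    0    1    1    1    1
  b   0    0    0    1    1    2    2
  a   0    0    0    1    1    2    2
  b   0    0    0    1    1    2    3
  d   0    0    1    1    1    2    3
  a   0    0    1    2    2    2    3
LCS length = dp[6][6] = 3

3


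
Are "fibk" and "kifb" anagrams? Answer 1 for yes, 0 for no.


Strings: "fibk", "kifb"
Sorted first:  bfik
Sorted second: bfik
Sorted forms match => anagrams

1


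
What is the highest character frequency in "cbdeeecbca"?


Input: cbdeeecbca
Character counts:
  'a': 1
  'b': 2
  'c': 3
  'd': 1
  'e': 3
Maximum frequency: 3

3


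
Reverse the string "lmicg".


Input: lmicg
Reading characters right to left:
  Position 4: 'g'
  Position 3: 'c'
  Position 2: 'i'
  Position 1: 'm'
  Position 0: 'l'
Reversed: gciml

gciml


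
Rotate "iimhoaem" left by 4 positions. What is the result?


Input: "iimhoaem", rotate left by 4
First 4 characters: "iimh"
Remaining characters: "oaem"
Concatenate remaining + first: "oaem" + "iimh" = "oaemiimh"

oaemiimh


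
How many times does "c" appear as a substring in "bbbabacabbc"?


Searching for "c" in "bbbabacabbc"
Scanning each position:
  Position 0: "b" => no
  Position 1: "b" => no
  Position 2: "b" => no
  Position 3: "a" => no
  Position 4: "b" => no
  Position 5: "a" => no
  Position 6: "c" => MATCH
  Position 7: "a" => no
  Position 8: "b" => no
  Position 9: "b" => no
  Position 10: "c" => MATCH
Total occurrences: 2

2


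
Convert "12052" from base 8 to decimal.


Input: "12052" in base 8
Positional expansion:
  Digit '1' (value 1) x 8^4 = 4096
  Digit '2' (value 2) x 8^3 = 1024
  Digit '0' (value 0) x 8^2 = 0
  Digit '5' (value 5) x 8^1 = 40
  Digit '2' (value 2) x 8^0 = 2
Sum = 5162

5162


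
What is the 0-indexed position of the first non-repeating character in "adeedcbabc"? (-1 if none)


Input: adeedcbabc
Character frequencies:
  'a': 2
  'b': 2
  'c': 2
  'd': 2
  'e': 2
Scanning left to right for freq == 1:
  Position 0 ('a'): freq=2, skip
  Position 1 ('d'): freq=2, skip
  Position 2 ('e'): freq=2, skip
  Position 3 ('e'): freq=2, skip
  Position 4 ('d'): freq=2, skip
  Position 5 ('c'): freq=2, skip
  Position 6 ('b'): freq=2, skip
  Position 7 ('a'): freq=2, skip
  Position 8 ('b'): freq=2, skip
  Position 9 ('c'): freq=2, skip
  No unique character found => answer = -1

-1


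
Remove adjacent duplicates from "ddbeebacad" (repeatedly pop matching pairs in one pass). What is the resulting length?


Input: ddbeebacad
Stack-based adjacent duplicate removal:
  Read 'd': push. Stack: d
  Read 'd': matches stack top 'd' => pop. Stack: (empty)
  Read 'b': push. Stack: b
  Read 'e': push. Stack: be
  Read 'e': matches stack top 'e' => pop. Stack: b
  Read 'b': matches stack top 'b' => pop. Stack: (empty)
  Read 'a': push. Stack: a
  Read 'c': push. Stack: ac
  Read 'a': push. Stack: aca
  Read 'd': push. Stack: acad
Final stack: "acad" (length 4)

4


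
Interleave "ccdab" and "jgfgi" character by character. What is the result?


Interleaving "ccdab" and "jgfgi":
  Position 0: 'c' from first, 'j' from second => "cj"
  Position 1: 'c' from first, 'g' from second => "cg"
  Position 2: 'd' from first, 'f' from second => "df"
  Position 3: 'a' from first, 'g' from second => "ag"
  Position 4: 'b' from first, 'i' from second => "bi"
Result: cjcgdfagbi

cjcgdfagbi


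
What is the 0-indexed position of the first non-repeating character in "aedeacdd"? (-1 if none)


Input: aedeacdd
Character frequencies:
  'a': 2
  'c': 1
  'd': 3
  'e': 2
Scanning left to right for freq == 1:
  Position 0 ('a'): freq=2, skip
  Position 1 ('e'): freq=2, skip
  Position 2 ('d'): freq=3, skip
  Position 3 ('e'): freq=2, skip
  Position 4 ('a'): freq=2, skip
  Position 5 ('c'): unique! => answer = 5

5


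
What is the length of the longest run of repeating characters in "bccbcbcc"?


Input: "bccbcbcc"
Scanning for longest run:
  Position 1 ('c'): new char, reset run to 1
  Position 2 ('c'): continues run of 'c', length=2
  Position 3 ('b'): new char, reset run to 1
  Position 4 ('c'): new char, reset run to 1
  Position 5 ('b'): new char, reset run to 1
  Position 6 ('c'): new char, reset run to 1
  Position 7 ('c'): continues run of 'c', length=2
Longest run: 'c' with length 2

2


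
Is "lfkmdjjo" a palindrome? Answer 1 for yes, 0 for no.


Input: lfkmdjjo
Reversed: ojjdmkfl
  Compare pos 0 ('l') with pos 7 ('o'): MISMATCH
  Compare pos 1 ('f') with pos 6 ('j'): MISMATCH
  Compare pos 2 ('k') with pos 5 ('j'): MISMATCH
  Compare pos 3 ('m') with pos 4 ('d'): MISMATCH
Result: not a palindrome

0


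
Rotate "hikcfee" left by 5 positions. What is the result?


Input: "hikcfee", rotate left by 5
First 5 characters: "hikcf"
Remaining characters: "ee"
Concatenate remaining + first: "ee" + "hikcf" = "eehikcf"

eehikcf


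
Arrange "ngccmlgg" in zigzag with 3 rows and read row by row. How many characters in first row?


Zigzag "ngccmlgg" into 3 rows:
Placing characters:
  'n' => row 0
  'g' => row 1
  'c' => row 2
  'c' => row 1
  'm' => row 0
  'l' => row 1
  'g' => row 2
  'g' => row 1
Rows:
  Row 0: "nm"
  Row 1: "gclg"
  Row 2: "cg"
First row length: 2

2


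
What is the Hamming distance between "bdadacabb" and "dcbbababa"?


Comparing "bdadacabb" and "dcbbababa" position by position:
  Position 0: 'b' vs 'd' => differ
  Position 1: 'd' vs 'c' => differ
  Position 2: 'a' vs 'b' => differ
  Position 3: 'd' vs 'b' => differ
  Position 4: 'a' vs 'a' => same
  Position 5: 'c' vs 'b' => differ
  Position 6: 'a' vs 'a' => same
  Position 7: 'b' vs 'b' => same
  Position 8: 'b' vs 'a' => differ
Total differences (Hamming distance): 6

6


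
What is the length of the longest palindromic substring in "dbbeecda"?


Input: "dbbeecda"
Checking substrings for palindromes:
  [1:3] "bb" (len 2) => palindrome
  [3:5] "ee" (len 2) => palindrome
Longest palindromic substring: "bb" with length 2

2


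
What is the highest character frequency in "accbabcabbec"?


Input: accbabcabbec
Character counts:
  'a': 3
  'b': 4
  'c': 4
  'e': 1
Maximum frequency: 4

4


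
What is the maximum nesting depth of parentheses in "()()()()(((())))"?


Input: "()()()()(((())))"
Tracking depth:
  Position 0 '(': depth becomes 1
  Position 1 ')': depth becomes 0
  Position 2 '(': depth becomes 1
  Position 3 ')': depth becomes 0
  Position 4 '(': depth becomes 1
  Position 5 ')': depth becomes 0
  Position 6 '(': depth becomes 1
  Position 7 ')': depth becomes 0
  Position 8 '(': depth becomes 1
  Position 9 '(': depth becomes 2
  Position 10 '(': depth becomes 3
  Position 11 '(': depth becomes 4
  Position 12 ')': depth becomes 3
  Position 13 ')': depth becomes 2
  Position 14 ')': depth becomes 1
  Position 15 ')': depth becomes 0
Maximum depth reached: 4

4


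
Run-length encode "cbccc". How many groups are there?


Input: cbccc
Scanning for consecutive runs:
  Group 1: 'c' x 1 (positions 0-0)
  Group 2: 'b' x 1 (positions 1-1)
  Group 3: 'c' x 3 (positions 2-4)
Total groups: 3

3


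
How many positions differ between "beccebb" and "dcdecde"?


Comparing "beccebb" and "dcdecde" position by position:
  Position 0: 'b' vs 'd' => DIFFER
  Position 1: 'e' vs 'c' => DIFFER
  Position 2: 'c' vs 'd' => DIFFER
  Position 3: 'c' vs 'e' => DIFFER
  Position 4: 'e' vs 'c' => DIFFER
  Position 5: 'b' vs 'd' => DIFFER
  Position 6: 'b' vs 'e' => DIFFER
Positions that differ: 7

7


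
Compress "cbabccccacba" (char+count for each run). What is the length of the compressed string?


Input: cbabccccacba
Runs:
  'c' x 1 => "c1"
  'b' x 1 => "b1"
  'a' x 1 => "a1"
  'b' x 1 => "b1"
  'c' x 4 => "c4"
  'a' x 1 => "a1"
  'c' x 1 => "c1"
  'b' x 1 => "b1"
  'a' x 1 => "a1"
Compressed: "c1b1a1b1c4a1c1b1a1"
Compressed length: 18

18


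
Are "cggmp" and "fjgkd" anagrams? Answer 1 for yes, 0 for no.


Strings: "cggmp", "fjgkd"
Sorted first:  cggmp
Sorted second: dfgjk
Differ at position 0: 'c' vs 'd' => not anagrams

0


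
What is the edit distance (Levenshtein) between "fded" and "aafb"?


Computing edit distance: "fded" -> "aafb"
DP table:
           a    a    f    b
      0    1    2    3    4
  f   1    1    2    2    3
  d   2    2    2    3    3
  e   3    3    3    3    4
  d   4    4    4    4    4
Edit distance = dp[4][4] = 4

4


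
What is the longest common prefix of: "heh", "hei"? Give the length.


Words: heh, hei
  Position 0: all 'h' => match
  Position 1: all 'e' => match
  Position 2: ('h', 'i') => mismatch, stop
LCP = "he" (length 2)

2


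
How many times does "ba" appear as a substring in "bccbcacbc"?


Searching for "ba" in "bccbcacbc"
Scanning each position:
  Position 0: "bc" => no
  Position 1: "cc" => no
  Position 2: "cb" => no
  Position 3: "bc" => no
  Position 4: "ca" => no
  Position 5: "ac" => no
  Position 6: "cb" => no
  Position 7: "bc" => no
Total occurrences: 0

0


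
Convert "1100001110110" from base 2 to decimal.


Input: "1100001110110" in base 2
Positional expansion:
  Digit '1' (value 1) x 2^12 = 4096
  Digit '1' (value 1) x 2^11 = 2048
  Digit '0' (value 0) x 2^10 = 0
  Digit '0' (value 0) x 2^9 = 0
  Digit '0' (value 0) x 2^8 = 0
  Digit '0' (value 0) x 2^7 = 0
  Digit '1' (value 1) x 2^6 = 64
  Digit '1' (value 1) x 2^5 = 32
  Digit '1' (value 1) x 2^4 = 16
  Digit '0' (value 0) x 2^3 = 0
  Digit '1' (value 1) x 2^2 = 4
  Digit '1' (value 1) x 2^1 = 2
  Digit '0' (value 0) x 2^0 = 0
Sum = 6262

6262


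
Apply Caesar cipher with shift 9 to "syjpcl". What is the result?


Caesar cipher: shift "syjpcl" by 9
  's' (pos 18) + 9 = pos 1 = 'b'
  'y' (pos 24) + 9 = pos 7 = 'h'
  'j' (pos 9) + 9 = pos 18 = 's'
  'p' (pos 15) + 9 = pos 24 = 'y'
  'c' (pos 2) + 9 = pos 11 = 'l'
  'l' (pos 11) + 9 = pos 20 = 'u'
Result: bhsylu

bhsylu


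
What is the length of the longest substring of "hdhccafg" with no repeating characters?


Input: "hdhccafg"
Sliding window (track last position of each char):
  Position 0 ('h'): window [0,0] length 1 -- new best
  Position 1 ('d'): window [0,1] length 2 -- new best
  Position 2 ('h'): repeat (last at 0), move window start to 1
  Position 2 ('h'): window [1,2] length 2
  Position 3 ('c'): window [1,3] length 3 -- new best
  Position 4 ('c'): repeat (last at 3), move window start to 4
  Position 4 ('c'): window [4,4] length 1
  Position 5 ('a'): window [4,5] length 2
  Position 6 ('f'): window [4,6] length 3
  Position 7 ('g'): window [4,7] length 4 -- new best
Longest substring with no repeats: "cafg" with length 4

4


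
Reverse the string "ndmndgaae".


Input: ndmndgaae
Reading characters right to left:
  Position 8: 'e'
  Position 7: 'a'
  Position 6: 'a'
  Position 5: 'g'
  Position 4: 'd'
  Position 3: 'n'
  Position 2: 'm'
  Position 1: 'd'
  Position 0: 'n'
Reversed: eaagdnmdn

eaagdnmdn


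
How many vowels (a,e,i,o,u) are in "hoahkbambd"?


Input: hoahkbambd
Checking each character:
  'h' at position 0: consonant
  'o' at position 1: vowel (running total: 1)
  'a' at position 2: vowel (running total: 2)
  'h' at position 3: consonant
  'k' at position 4: consonant
  'b' at position 5: consonant
  'a' at position 6: vowel (running total: 3)
  'm' at position 7: consonant
  'b' at position 8: consonant
  'd' at position 9: consonant
Total vowels: 3

3


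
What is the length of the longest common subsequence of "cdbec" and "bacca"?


LCS of "cdbec" and "bacca"
DP table:
           b    a    c    c    a
      0    0    0    0    0    0
  c   0    0    0    1    1    1
  d   0    0    0    1    1    1
  b   0    1    1    1    1    1
  e   0    1    1    1    1    1
  c   0    1    1    2    2    2
LCS length = dp[5][5] = 2

2


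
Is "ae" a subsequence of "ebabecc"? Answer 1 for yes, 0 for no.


Check if "ae" is a subsequence of "ebabecc"
Greedy scan:
  Position 0 ('e'): no match needed
  Position 1 ('b'): no match needed
  Position 2 ('a'): matches sub[0] = 'a'
  Position 3 ('b'): no match needed
  Position 4 ('e'): matches sub[1] = 'e'
  Position 5 ('c'): no match needed
  Position 6 ('c'): no match needed
All 2 characters matched => is a subsequence

1


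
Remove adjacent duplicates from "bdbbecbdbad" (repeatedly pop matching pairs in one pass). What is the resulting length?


Input: bdbbecbdbad
Stack-based adjacent duplicate removal:
  Read 'b': push. Stack: b
  Read 'd': push. Stack: bd
  Read 'b': push. Stack: bdb
  Read 'b': matches stack top 'b' => pop. Stack: bd
  Read 'e': push. Stack: bde
  Read 'c': push. Stack: bdec
  Read 'b': push. Stack: bdecb
  Read 'd': push. Stack: bdecbd
  Read 'b': push. Stack: bdecbdb
  Read 'a': push. Stack: bdecbdba
  Read 'd': push. Stack: bdecbdbad
Final stack: "bdecbdbad" (length 9)

9


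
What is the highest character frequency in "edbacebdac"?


Input: edbacebdac
Character counts:
  'a': 2
  'b': 2
  'c': 2
  'd': 2
  'e': 2
Maximum frequency: 2

2


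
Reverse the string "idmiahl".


Input: idmiahl
Reading characters right to left:
  Position 6: 'l'
  Position 5: 'h'
  Position 4: 'a'
  Position 3: 'i'
  Position 2: 'm'
  Position 1: 'd'
  Position 0: 'i'
Reversed: lhaimdi

lhaimdi


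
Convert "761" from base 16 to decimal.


Input: "761" in base 16
Positional expansion:
  Digit '7' (value 7) x 16^2 = 1792
  Digit '6' (value 6) x 16^1 = 96
  Digit '1' (value 1) x 16^0 = 1
Sum = 1889

1889


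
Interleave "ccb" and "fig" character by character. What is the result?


Interleaving "ccb" and "fig":
  Position 0: 'c' from first, 'f' from second => "cf"
  Position 1: 'c' from first, 'i' from second => "ci"
  Position 2: 'b' from first, 'g' from second => "bg"
Result: cfcibg

cfcibg


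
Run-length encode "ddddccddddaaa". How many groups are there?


Input: ddddccddddaaa
Scanning for consecutive runs:
  Group 1: 'd' x 4 (positions 0-3)
  Group 2: 'c' x 2 (positions 4-5)
  Group 3: 'd' x 4 (positions 6-9)
  Group 4: 'a' x 3 (positions 10-12)
Total groups: 4

4


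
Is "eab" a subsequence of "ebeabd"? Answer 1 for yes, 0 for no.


Check if "eab" is a subsequence of "ebeabd"
Greedy scan:
  Position 0 ('e'): matches sub[0] = 'e'
  Position 1 ('b'): no match needed
  Position 2 ('e'): no match needed
  Position 3 ('a'): matches sub[1] = 'a'
  Position 4 ('b'): matches sub[2] = 'b'
  Position 5 ('d'): no match needed
All 3 characters matched => is a subsequence

1


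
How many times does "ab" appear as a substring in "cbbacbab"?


Searching for "ab" in "cbbacbab"
Scanning each position:
  Position 0: "cb" => no
  Position 1: "bb" => no
  Position 2: "ba" => no
  Position 3: "ac" => no
  Position 4: "cb" => no
  Position 5: "ba" => no
  Position 6: "ab" => MATCH
Total occurrences: 1

1


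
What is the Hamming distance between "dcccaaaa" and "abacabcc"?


Comparing "dcccaaaa" and "abacabcc" position by position:
  Position 0: 'd' vs 'a' => differ
  Position 1: 'c' vs 'b' => differ
  Position 2: 'c' vs 'a' => differ
  Position 3: 'c' vs 'c' => same
  Position 4: 'a' vs 'a' => same
  Position 5: 'a' vs 'b' => differ
  Position 6: 'a' vs 'c' => differ
  Position 7: 'a' vs 'c' => differ
Total differences (Hamming distance): 6

6


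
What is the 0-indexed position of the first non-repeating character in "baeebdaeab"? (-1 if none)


Input: baeebdaeab
Character frequencies:
  'a': 3
  'b': 3
  'd': 1
  'e': 3
Scanning left to right for freq == 1:
  Position 0 ('b'): freq=3, skip
  Position 1 ('a'): freq=3, skip
  Position 2 ('e'): freq=3, skip
  Position 3 ('e'): freq=3, skip
  Position 4 ('b'): freq=3, skip
  Position 5 ('d'): unique! => answer = 5

5


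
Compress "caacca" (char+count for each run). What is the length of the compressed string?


Input: caacca
Runs:
  'c' x 1 => "c1"
  'a' x 2 => "a2"
  'c' x 2 => "c2"
  'a' x 1 => "a1"
Compressed: "c1a2c2a1"
Compressed length: 8

8


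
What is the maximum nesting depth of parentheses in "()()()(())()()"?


Input: "()()()(())()()"
Tracking depth:
  Position 0 '(': depth becomes 1
  Position 1 ')': depth becomes 0
  Position 2 '(': depth becomes 1
  Position 3 ')': depth becomes 0
  Position 4 '(': depth becomes 1
  Position 5 ')': depth becomes 0
  Position 6 '(': depth becomes 1
  Position 7 '(': depth becomes 2
  Position 8 ')': depth becomes 1
  Position 9 ')': depth becomes 0
  Position 10 '(': depth becomes 1
  Position 11 ')': depth becomes 0
  Position 12 '(': depth becomes 1
  Position 13 ')': depth becomes 0
Maximum depth reached: 2

2


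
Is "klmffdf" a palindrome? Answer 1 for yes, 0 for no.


Input: klmffdf
Reversed: fdffmlk
  Compare pos 0 ('k') with pos 6 ('f'): MISMATCH
  Compare pos 1 ('l') with pos 5 ('d'): MISMATCH
  Compare pos 2 ('m') with pos 4 ('f'): MISMATCH
Result: not a palindrome

0


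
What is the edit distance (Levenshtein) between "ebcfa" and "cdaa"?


Computing edit distance: "ebcfa" -> "cdaa"
DP table:
           c    d    a    a
      0    1    2    3    4
  e   1    1    2    3    4
  b   2    2    2    3    4
  c   3    2    3    3    4
  f   4    3    3    4    4
  a   5    4    4    3    4
Edit distance = dp[5][4] = 4

4


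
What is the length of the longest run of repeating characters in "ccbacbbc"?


Input: "ccbacbbc"
Scanning for longest run:
  Position 1 ('c'): continues run of 'c', length=2
  Position 2 ('b'): new char, reset run to 1
  Position 3 ('a'): new char, reset run to 1
  Position 4 ('c'): new char, reset run to 1
  Position 5 ('b'): new char, reset run to 1
  Position 6 ('b'): continues run of 'b', length=2
  Position 7 ('c'): new char, reset run to 1
Longest run: 'c' with length 2

2


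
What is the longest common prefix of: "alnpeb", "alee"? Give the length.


Words: alnpeb, alee
  Position 0: all 'a' => match
  Position 1: all 'l' => match
  Position 2: ('n', 'e') => mismatch, stop
LCP = "al" (length 2)

2


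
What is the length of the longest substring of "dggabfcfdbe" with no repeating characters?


Input: "dggabfcfdbe"
Sliding window (track last position of each char):
  Position 0 ('d'): window [0,0] length 1 -- new best
  Position 1 ('g'): window [0,1] length 2 -- new best
  Position 2 ('g'): repeat (last at 1), move window start to 2
  Position 2 ('g'): window [2,2] length 1
  Position 3 ('a'): window [2,3] length 2
  Position 4 ('b'): window [2,4] length 3 -- new best
  Position 5 ('f'): window [2,5] length 4 -- new best
  Position 6 ('c'): window [2,6] length 5 -- new best
  Position 7 ('f'): repeat (last at 5), move window start to 6
  Position 7 ('f'): window [6,7] length 2
  Position 8 ('d'): window [6,8] length 3
  Position 9 ('b'): window [6,9] length 4
  Position 10 ('e'): window [6,10] length 5
Longest substring with no repeats: "gabfc" with length 5

5


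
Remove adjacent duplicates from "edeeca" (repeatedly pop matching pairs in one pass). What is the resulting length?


Input: edeeca
Stack-based adjacent duplicate removal:
  Read 'e': push. Stack: e
  Read 'd': push. Stack: ed
  Read 'e': push. Stack: ede
  Read 'e': matches stack top 'e' => pop. Stack: ed
  Read 'c': push. Stack: edc
  Read 'a': push. Stack: edca
Final stack: "edca" (length 4)

4


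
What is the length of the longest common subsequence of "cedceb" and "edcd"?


LCS of "cedceb" and "edcd"
DP table:
           e    d    c    d
      0    0    0    0    0
  c   0    0    0    1    1
  e   0    1    1    1    1
  d   0    1    2    2    2
  c   0    1    2    3    3
  e   0    1    2    3    3
  b   0    1    2    3    3
LCS length = dp[6][4] = 3

3


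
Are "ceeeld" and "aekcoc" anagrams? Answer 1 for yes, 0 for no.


Strings: "ceeeld", "aekcoc"
Sorted first:  cdeeel
Sorted second: acceko
Differ at position 0: 'c' vs 'a' => not anagrams

0


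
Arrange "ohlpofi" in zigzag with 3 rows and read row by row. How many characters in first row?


Zigzag "ohlpofi" into 3 rows:
Placing characters:
  'o' => row 0
  'h' => row 1
  'l' => row 2
  'p' => row 1
  'o' => row 0
  'f' => row 1
  'i' => row 2
Rows:
  Row 0: "oo"
  Row 1: "hpf"
  Row 2: "li"
First row length: 2

2


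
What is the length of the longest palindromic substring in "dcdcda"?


Input: "dcdcda"
Checking substrings for palindromes:
  [0:5] "dcdcd" (len 5) => palindrome
  [0:3] "dcd" (len 3) => palindrome
  [1:4] "cdc" (len 3) => palindrome
  [2:5] "dcd" (len 3) => palindrome
Longest palindromic substring: "dcdcd" with length 5

5


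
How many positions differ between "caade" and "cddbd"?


Comparing "caade" and "cddbd" position by position:
  Position 0: 'c' vs 'c' => same
  Position 1: 'a' vs 'd' => DIFFER
  Position 2: 'a' vs 'd' => DIFFER
  Position 3: 'd' vs 'b' => DIFFER
  Position 4: 'e' vs 'd' => DIFFER
Positions that differ: 4

4


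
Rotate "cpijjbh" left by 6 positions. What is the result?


Input: "cpijjbh", rotate left by 6
First 6 characters: "cpijjb"
Remaining characters: "h"
Concatenate remaining + first: "h" + "cpijjb" = "hcpijjb"

hcpijjb


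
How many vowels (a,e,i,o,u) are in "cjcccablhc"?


Input: cjcccablhc
Checking each character:
  'c' at position 0: consonant
  'j' at position 1: consonant
  'c' at position 2: consonant
  'c' at position 3: consonant
  'c' at position 4: consonant
  'a' at position 5: vowel (running total: 1)
  'b' at position 6: consonant
  'l' at position 7: consonant
  'h' at position 8: consonant
  'c' at position 9: consonant
Total vowels: 1

1


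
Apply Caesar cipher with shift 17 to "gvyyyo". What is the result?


Caesar cipher: shift "gvyyyo" by 17
  'g' (pos 6) + 17 = pos 23 = 'x'
  'v' (pos 21) + 17 = pos 12 = 'm'
  'y' (pos 24) + 17 = pos 15 = 'p'
  'y' (pos 24) + 17 = pos 15 = 'p'
  'y' (pos 24) + 17 = pos 15 = 'p'
  'o' (pos 14) + 17 = pos 5 = 'f'
Result: xmpppf

xmpppf


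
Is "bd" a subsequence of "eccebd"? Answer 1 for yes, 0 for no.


Check if "bd" is a subsequence of "eccebd"
Greedy scan:
  Position 0 ('e'): no match needed
  Position 1 ('c'): no match needed
  Position 2 ('c'): no match needed
  Position 3 ('e'): no match needed
  Position 4 ('b'): matches sub[0] = 'b'
  Position 5 ('d'): matches sub[1] = 'd'
All 2 characters matched => is a subsequence

1


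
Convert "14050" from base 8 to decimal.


Input: "14050" in base 8
Positional expansion:
  Digit '1' (value 1) x 8^4 = 4096
  Digit '4' (value 4) x 8^3 = 2048
  Digit '0' (value 0) x 8^2 = 0
  Digit '5' (value 5) x 8^1 = 40
  Digit '0' (value 0) x 8^0 = 0
Sum = 6184

6184


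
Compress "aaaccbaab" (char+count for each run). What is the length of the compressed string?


Input: aaaccbaab
Runs:
  'a' x 3 => "a3"
  'c' x 2 => "c2"
  'b' x 1 => "b1"
  'a' x 2 => "a2"
  'b' x 1 => "b1"
Compressed: "a3c2b1a2b1"
Compressed length: 10

10


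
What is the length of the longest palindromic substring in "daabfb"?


Input: "daabfb"
Checking substrings for palindromes:
  [3:6] "bfb" (len 3) => palindrome
  [1:3] "aa" (len 2) => palindrome
Longest palindromic substring: "bfb" with length 3

3


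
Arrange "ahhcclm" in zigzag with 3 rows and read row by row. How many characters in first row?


Zigzag "ahhcclm" into 3 rows:
Placing characters:
  'a' => row 0
  'h' => row 1
  'h' => row 2
  'c' => row 1
  'c' => row 0
  'l' => row 1
  'm' => row 2
Rows:
  Row 0: "ac"
  Row 1: "hcl"
  Row 2: "hm"
First row length: 2

2


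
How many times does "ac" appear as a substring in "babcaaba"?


Searching for "ac" in "babcaaba"
Scanning each position:
  Position 0: "ba" => no
  Position 1: "ab" => no
  Position 2: "bc" => no
  Position 3: "ca" => no
  Position 4: "aa" => no
  Position 5: "ab" => no
  Position 6: "ba" => no
Total occurrences: 0

0
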